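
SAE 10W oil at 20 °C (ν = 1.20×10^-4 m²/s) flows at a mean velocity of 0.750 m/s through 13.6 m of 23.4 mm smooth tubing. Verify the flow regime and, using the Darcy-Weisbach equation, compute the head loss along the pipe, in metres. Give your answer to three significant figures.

Re = VD/ν = 0.750·0.02340/1.20×10^-4 = 146 → laminar (Re < 2300)
f = 64/Re = 0.4376
h_f = f(L/D)V²/(2g) = 0.4376·(13.6/0.02340)·0.750²/(2·9.81) = 7.292 m

h_f ≈ 7.29 m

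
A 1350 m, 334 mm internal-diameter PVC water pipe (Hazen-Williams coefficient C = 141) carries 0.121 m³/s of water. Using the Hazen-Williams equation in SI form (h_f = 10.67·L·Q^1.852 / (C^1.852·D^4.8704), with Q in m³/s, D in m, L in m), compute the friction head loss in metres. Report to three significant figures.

h_f = 10.67·1350·0.121^1.852 / (141^1.852·0.334^4.8704) = 6.295 m

h_f ≈ 6.30 m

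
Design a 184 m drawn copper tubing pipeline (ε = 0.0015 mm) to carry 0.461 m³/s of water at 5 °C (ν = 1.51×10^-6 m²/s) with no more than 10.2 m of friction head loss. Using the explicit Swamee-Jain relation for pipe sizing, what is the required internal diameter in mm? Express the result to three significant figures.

D ≈ 328 mm

Swamee-Jain (Type III): D = 0.66·[ε^1.25·(LQ²/(gh_f))^4.75 + ν·Q^9.4·(L/(gh_f))^5.2]^0.04
LQ²/(gh_f) = 0.3908; L/(gh_f) = 1.839
Term 1 = ε^1.25·(…)^4.75 = 6.05×10^-10; Term 2 = ν·Q^9.4·(…)^5.2 = 2.47×10^-8
D = 0.66·(6.05×10^-10 + 2.47×10^-8)^0.04 = 0.3279 m = 328 mm
Check: V = 5.46 m/s, Re = 1.19×10^6, f = 0.01141, h_f = 9.73 m ≈ 10.2 m ✓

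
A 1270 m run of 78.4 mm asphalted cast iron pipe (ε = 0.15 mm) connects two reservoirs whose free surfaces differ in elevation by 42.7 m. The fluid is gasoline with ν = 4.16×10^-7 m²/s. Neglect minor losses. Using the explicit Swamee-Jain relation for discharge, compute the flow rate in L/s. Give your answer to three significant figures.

Swamee-Jain (Type II): Q = -0.965·√(gD⁵h_f/L)·ln[ε/(3.7D) + √(3.17ν²L/(gD³h_f))]
√(gD⁵h_f/L) = √(9.81·0.0784⁵·42.7/1270) = 9.884×10^-4
ε/(3.7D) = 5.17×10^-4; √(3.17ν²L/(gD³h_f)) = 5.87×10^-5
Q = -0.965·9.884×10^-4·ln(5.758×10^-4) = 0.007115 m³/s
Check: V = 1.47 m/s, Re = 2.78×10^5, f = 0.02397, h_f = 43.0 m ≈ 42.7 m ✓

Q ≈ 7.12 L/s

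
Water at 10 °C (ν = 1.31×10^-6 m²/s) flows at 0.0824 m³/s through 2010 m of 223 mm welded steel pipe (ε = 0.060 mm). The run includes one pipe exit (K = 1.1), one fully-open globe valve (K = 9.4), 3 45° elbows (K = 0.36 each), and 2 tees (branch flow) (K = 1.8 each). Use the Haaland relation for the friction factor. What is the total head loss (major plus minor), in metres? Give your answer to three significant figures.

V = 4Q/(πD²) = 2.110 m/s; V²/2g = 0.2269 m
Re = 3.59×10^5, ε/D = 2.69×10^-4 → f = 0.01631 (Haaland)
Major: h_f = f(L/D)·V²/2g = 0.01631·9013·0.2269 = 33.36 m
Minor: ΣK = 15.2; h_m = ΣK·V²/2g = 3.444 m
Total H_L = 33.36 + 3.444 = 36.80 m

H_L ≈ 36.8 m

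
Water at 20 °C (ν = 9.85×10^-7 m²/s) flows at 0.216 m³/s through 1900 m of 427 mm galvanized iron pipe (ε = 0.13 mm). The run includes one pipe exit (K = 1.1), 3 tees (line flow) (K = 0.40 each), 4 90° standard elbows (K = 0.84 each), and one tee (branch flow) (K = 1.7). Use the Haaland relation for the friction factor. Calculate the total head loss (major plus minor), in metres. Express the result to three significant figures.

H_L ≈ 9.08 m

V = 4Q/(πD²) = 1.508 m/s; V²/2g = 0.1160 m
Re = 6.54×10^5, ε/D = 3.04×10^-4 → f = 0.01594 (Haaland)
Major: h_f = f(L/D)·V²/2g = 0.01594·4450·0.1160 = 8.225 m
Minor: ΣK = 7.36; h_m = ΣK·V²/2g = 0.8535 m
Total H_L = 8.225 + 0.8535 = 9.079 m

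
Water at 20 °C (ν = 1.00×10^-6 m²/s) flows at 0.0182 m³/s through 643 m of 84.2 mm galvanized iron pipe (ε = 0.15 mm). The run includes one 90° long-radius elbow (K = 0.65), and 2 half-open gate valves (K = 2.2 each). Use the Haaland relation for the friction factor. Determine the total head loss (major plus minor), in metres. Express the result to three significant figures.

V = 4Q/(πD²) = 3.269 m/s; V²/2g = 0.5445 m
Re = 2.75×10^5, ε/D = 0.00178 → f = 0.02339 (Haaland)
Major: h_f = f(L/D)·V²/2g = 0.02339·7637·0.5445 = 97.25 m
Minor: ΣK = 5.05; h_m = ΣK·V²/2g = 2.750 m
Total H_L = 97.25 + 2.750 = 100.00 m

H_L ≈ 100.0 m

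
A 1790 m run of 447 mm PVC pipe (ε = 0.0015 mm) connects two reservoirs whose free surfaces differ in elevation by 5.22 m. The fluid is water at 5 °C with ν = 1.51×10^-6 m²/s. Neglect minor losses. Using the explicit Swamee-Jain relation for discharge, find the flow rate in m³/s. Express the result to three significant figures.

Q ≈ 0.214 m³/s

Swamee-Jain (Type II): Q = -0.965·√(gD⁵h_f/L)·ln[ε/(3.7D) + √(3.17ν²L/(gD³h_f))]
√(gD⁵h_f/L) = √(9.81·0.447⁵·5.22/1790) = 0.02259
ε/(3.7D) = 9.07×10^-7; √(3.17ν²L/(gD³h_f)) = 5.32×10^-5
Q = -0.965·0.02259·ln(5.409×10^-5) = 0.2142 m³/s
Check: V = 1.37 m/s, Re = 4.04×10^5, f = 0.01365, h_f = 5.19 m ≈ 5.22 m ✓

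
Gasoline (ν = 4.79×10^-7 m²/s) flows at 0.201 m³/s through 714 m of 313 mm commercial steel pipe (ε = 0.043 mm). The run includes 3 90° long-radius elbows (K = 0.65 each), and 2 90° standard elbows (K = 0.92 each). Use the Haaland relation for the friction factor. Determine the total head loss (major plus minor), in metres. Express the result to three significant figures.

V = 4Q/(πD²) = 2.612 m/s; V²/2g = 0.3478 m
Re = 1.71×10^6, ε/D = 1.37×10^-4 → f = 0.01344 (Haaland)
Major: h_f = f(L/D)·V²/2g = 0.01344·2281·0.3478 = 10.66 m
Minor: ΣK = 3.79; h_m = ΣK·V²/2g = 1.318 m
Total H_L = 10.66 + 1.318 = 11.98 m

H_L ≈ 12.0 m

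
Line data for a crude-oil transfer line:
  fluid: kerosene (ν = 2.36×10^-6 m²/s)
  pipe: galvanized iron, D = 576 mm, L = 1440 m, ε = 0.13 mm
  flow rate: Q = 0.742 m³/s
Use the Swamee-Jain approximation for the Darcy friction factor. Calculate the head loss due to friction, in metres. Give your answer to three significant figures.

h_f ≈ 15.9 m

V = 4Q/(πD²) = 4·0.742/(π·0.576²) = 2.848 m/s
Re = VD/ν = 2.848·0.576/2.36×10^-6 = 6.95×10^5 → turbulent
ε/D = 0.13/576 = 2.26×10^-4
Swamee-Jain: f = 0.01537
h_f = f(L/D)V²/(2g) = 0.01537·(1440/0.576)·2.848²/(2·9.81) = 15.88 m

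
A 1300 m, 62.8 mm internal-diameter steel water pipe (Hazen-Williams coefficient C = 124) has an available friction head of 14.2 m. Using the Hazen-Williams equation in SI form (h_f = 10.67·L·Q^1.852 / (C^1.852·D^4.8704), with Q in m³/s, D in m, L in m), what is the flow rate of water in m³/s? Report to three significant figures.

Q ≈ 0.00208 m³/s

Rearranging: Q = [h_f·C^1.852·D^4.8704 / (10.67·L)]^(1/1.852)
Q = [14.2·124^1.852·0.0628^4.8704 / (10.67·1300)]^0.540 = 0.002079 m³/s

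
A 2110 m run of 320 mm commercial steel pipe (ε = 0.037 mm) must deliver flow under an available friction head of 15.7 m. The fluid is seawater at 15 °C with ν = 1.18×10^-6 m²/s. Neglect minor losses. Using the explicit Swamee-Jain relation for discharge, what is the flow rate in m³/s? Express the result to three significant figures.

Swamee-Jain (Type II): Q = -0.965·√(gD⁵h_f/L)·ln[ε/(3.7D) + √(3.17ν²L/(gD³h_f))]
√(gD⁵h_f/L) = √(9.81·0.320⁵·15.7/2110) = 0.01565
ε/(3.7D) = 3.12×10^-5; √(3.17ν²L/(gD³h_f)) = 4.30×10^-5
Q = -0.965·0.01565·ln(7.421×10^-5) = 0.1436 m³/s
Check: V = 1.79 m/s, Re = 4.84×10^5, f = 0.01470, h_f = 15.7 m ≈ 15.7 m ✓

Q ≈ 0.144 m³/s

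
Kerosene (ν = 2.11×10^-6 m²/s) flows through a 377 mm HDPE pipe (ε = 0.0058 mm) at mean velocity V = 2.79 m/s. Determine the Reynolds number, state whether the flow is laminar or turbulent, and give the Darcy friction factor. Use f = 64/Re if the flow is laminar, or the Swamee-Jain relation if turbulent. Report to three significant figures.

Re ≈ 4.98×10^5; turbulent; f ≈ 0.0133

Re = VD/ν = 2.790·0.377/2.11×10^-6 = 4.98×10^5
Re > 4000 → turbulent; ε/D = 1.54×10^-5
Swamee-Jain: f = 0.01334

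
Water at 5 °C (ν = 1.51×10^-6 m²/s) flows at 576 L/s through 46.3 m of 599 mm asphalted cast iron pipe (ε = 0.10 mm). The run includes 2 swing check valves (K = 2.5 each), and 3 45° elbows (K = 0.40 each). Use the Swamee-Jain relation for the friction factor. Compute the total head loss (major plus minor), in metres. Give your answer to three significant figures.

V = 4Q/(πD²) = 2.044 m/s; V²/2g = 0.2129 m
Re = 8.11×10^5, ε/D = 1.67×10^-4 → f = 0.01460 (Swamee-Jain)
Major: h_f = f(L/D)·V²/2g = 0.01460·77.30·0.2129 = 0.2403 m
Minor: ΣK = 6.20; h_m = ΣK·V²/2g = 1.320 m
Total H_L = 0.2403 + 1.320 = 1.561 m

H_L ≈ 1.56 m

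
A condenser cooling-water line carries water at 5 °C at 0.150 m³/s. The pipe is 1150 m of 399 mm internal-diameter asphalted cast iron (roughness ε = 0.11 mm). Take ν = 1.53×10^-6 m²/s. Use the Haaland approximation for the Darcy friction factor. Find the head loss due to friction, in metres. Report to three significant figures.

h_f ≈ 3.50 m

V = 4Q/(πD²) = 4·0.150/(π·0.399²) = 1.200 m/s
Re = VD/ν = 1.200·0.399/1.53×10^-6 = 3.13×10^5 → turbulent
ε/D = 0.11/399 = 2.76×10^-4
Haaland: f = 0.01656
h_f = f(L/D)V²/(2g) = 0.01656·(1150/0.399)·1.200²/(2·9.81) = 3.502 m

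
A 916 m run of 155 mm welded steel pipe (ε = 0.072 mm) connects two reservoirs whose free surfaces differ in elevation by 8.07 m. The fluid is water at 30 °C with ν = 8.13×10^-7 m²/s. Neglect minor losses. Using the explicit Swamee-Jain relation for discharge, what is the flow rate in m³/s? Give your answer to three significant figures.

Q ≈ 0.0228 m³/s

Swamee-Jain (Type II): Q = -0.965·√(gD⁵h_f/L)·ln[ε/(3.7D) + √(3.17ν²L/(gD³h_f))]
√(gD⁵h_f/L) = √(9.81·0.155⁵·8.07/916) = 0.002781
ε/(3.7D) = 1.26×10^-4; √(3.17ν²L/(gD³h_f)) = 8.07×10^-5
Q = -0.965·0.002781·ln(2.062×10^-4) = 0.02277 m³/s
Check: V = 1.21 m/s, Re = 2.30×10^5, f = 0.01851, h_f = 8.12 m ≈ 8.07 m ✓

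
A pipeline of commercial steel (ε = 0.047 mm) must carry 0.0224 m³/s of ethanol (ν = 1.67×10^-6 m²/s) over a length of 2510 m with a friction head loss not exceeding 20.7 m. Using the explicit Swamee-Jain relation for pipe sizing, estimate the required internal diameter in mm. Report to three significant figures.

Swamee-Jain (Type III): D = 0.66·[ε^1.25·(LQ²/(gh_f))^4.75 + ν·Q^9.4·(L/(gh_f))^5.2]^0.04
LQ²/(gh_f) = 0.006202; L/(gh_f) = 12.36
Term 1 = ε^1.25·(…)^4.75 = 1.27×10^-16; Term 2 = ν·Q^9.4·(…)^5.2 = 2.48×10^-16
D = 0.66·(1.27×10^-16 + 2.48×10^-16)^0.04 = 0.1594 m = 159 mm
Check: V = 1.12 m/s, Re = 1.07×10^5, f = 0.01927, h_f = 19.5 m ≈ 20.7 m ✓

D ≈ 159 mm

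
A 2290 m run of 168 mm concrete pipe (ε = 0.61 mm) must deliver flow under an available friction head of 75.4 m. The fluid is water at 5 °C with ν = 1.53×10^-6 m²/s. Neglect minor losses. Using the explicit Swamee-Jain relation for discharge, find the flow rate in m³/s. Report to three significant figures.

Q ≈ 0.0435 m³/s

Swamee-Jain (Type II): Q = -0.965·√(gD⁵h_f/L)·ln[ε/(3.7D) + √(3.17ν²L/(gD³h_f))]
√(gD⁵h_f/L) = √(9.81·0.168⁵·75.4/2290) = 0.006575
ε/(3.7D) = 9.81×10^-4; √(3.17ν²L/(gD³h_f)) = 6.96×10^-5
Q = -0.965·0.006575·ln(0.001051) = 0.04351 m³/s
Check: V = 1.96 m/s, Re = 2.16×10^5, f = 0.02835, h_f = 75.9 m ≈ 75.4 m ✓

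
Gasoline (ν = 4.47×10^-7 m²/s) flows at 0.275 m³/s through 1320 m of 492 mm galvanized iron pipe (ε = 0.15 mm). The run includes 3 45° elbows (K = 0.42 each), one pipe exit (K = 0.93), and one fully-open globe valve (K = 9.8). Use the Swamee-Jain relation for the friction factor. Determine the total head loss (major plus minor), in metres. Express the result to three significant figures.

H_L ≈ 5.72 m

V = 4Q/(πD²) = 1.446 m/s; V²/2g = 0.1066 m
Re = 1.59×10^6, ε/D = 3.05×10^-4 → f = 0.01554 (Swamee-Jain)
Major: h_f = f(L/D)·V²/2g = 0.01554·2683·0.1066 = 4.445 m
Minor: ΣK = 12.0; h_m = ΣK·V²/2g = 1.279 m
Total H_L = 4.445 + 1.279 = 5.724 m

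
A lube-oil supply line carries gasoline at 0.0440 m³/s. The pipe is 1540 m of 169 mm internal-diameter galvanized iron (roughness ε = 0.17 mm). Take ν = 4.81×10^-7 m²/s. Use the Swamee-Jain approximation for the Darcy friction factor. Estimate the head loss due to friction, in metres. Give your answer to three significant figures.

V = 4Q/(πD²) = 4·0.0440/(π·0.169²) = 1.962 m/s
Re = VD/ν = 1.962·0.169/4.81×10^-7 = 6.89×10^5 → turbulent
ε/D = 0.17/169 = 0.00101
Swamee-Jain: f = 0.02021
h_f = f(L/D)V²/(2g) = 0.02021·(1540/0.169)·1.962²/(2·9.81) = 36.11 m

h_f ≈ 36.1 m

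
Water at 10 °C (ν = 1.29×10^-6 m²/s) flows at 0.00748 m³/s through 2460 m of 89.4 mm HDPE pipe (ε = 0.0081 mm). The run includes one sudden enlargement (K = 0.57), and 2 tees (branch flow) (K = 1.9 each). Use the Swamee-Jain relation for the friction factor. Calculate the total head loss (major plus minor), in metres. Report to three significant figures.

H_L ≈ 38.3 m

V = 4Q/(πD²) = 1.192 m/s; V²/2g = 0.07237 m
Re = 8.26×10^4, ε/D = 9.06×10^-5 → f = 0.01908 (Swamee-Jain)
Major: h_f = f(L/D)·V²/2g = 0.01908·27517·0.07237 = 38.00 m
Minor: ΣK = 4.37; h_m = ΣK·V²/2g = 0.3163 m
Total H_L = 38.00 + 0.3163 = 38.32 m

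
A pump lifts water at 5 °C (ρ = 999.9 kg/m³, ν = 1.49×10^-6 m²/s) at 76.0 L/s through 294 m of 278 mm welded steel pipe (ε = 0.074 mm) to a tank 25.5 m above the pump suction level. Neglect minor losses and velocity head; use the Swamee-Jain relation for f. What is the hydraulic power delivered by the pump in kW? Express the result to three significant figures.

V = 4Q/(πD²) = 1.252 m/s; Re = 2.34×10^5; ε/D = 2.66×10^-4; f = 0.01726
h_f = f(L/D)V²/2g = 1.459 m
Total head H = z + h_f = 25.5 + 1.459 = 26.96 m
P_hyd = ρgQH = 999.9·9.81·0.0760·26.96 = 20.10 kW

P_hyd ≈ 20.1 kW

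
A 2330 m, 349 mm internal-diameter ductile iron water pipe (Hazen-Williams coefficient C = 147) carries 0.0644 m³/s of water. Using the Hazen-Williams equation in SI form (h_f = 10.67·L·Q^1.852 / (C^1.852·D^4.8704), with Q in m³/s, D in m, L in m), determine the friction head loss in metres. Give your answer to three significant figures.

h_f = 10.67·2330·0.0644^1.852 / (147^1.852·0.349^4.8704) = 2.525 m

h_f ≈ 2.53 m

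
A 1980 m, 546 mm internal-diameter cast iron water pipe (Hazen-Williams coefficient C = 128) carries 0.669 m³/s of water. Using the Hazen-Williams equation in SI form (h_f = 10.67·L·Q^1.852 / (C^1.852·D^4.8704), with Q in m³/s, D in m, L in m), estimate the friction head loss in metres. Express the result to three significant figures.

h_f = 10.67·1980·0.669^1.852 / (128^1.852·0.546^4.8704) = 23.93 m

h_f ≈ 23.9 m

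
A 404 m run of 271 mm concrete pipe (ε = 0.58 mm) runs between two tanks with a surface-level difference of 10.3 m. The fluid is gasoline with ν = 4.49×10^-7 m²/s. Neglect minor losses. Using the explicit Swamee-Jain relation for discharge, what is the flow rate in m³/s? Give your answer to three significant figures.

Q ≈ 0.137 m³/s

Swamee-Jain (Type II): Q = -0.965·√(gD⁵h_f/L)·ln[ε/(3.7D) + √(3.17ν²L/(gD³h_f))]
√(gD⁵h_f/L) = √(9.81·0.271⁵·10.3/404) = 0.01912
ε/(3.7D) = 5.78×10^-4; √(3.17ν²L/(gD³h_f)) = 1.13×10^-5
Q = -0.965·0.01912·ln(5.898×10^-4) = 0.1372 m³/s
Check: V = 2.38 m/s, Re = 1.44×10^6, f = 0.02403, h_f = 10.3 m ≈ 10.3 m ✓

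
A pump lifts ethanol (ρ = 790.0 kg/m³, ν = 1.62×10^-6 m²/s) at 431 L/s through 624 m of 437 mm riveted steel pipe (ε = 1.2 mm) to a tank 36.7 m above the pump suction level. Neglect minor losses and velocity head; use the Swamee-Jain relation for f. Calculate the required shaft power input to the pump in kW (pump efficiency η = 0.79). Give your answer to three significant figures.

V = 4Q/(πD²) = 2.874 m/s; Re = 7.75×10^5; ε/D = 0.00275; f = 0.02580
h_f = f(L/D)V²/2g = 15.50 m
Total head H = z + h_f = 36.7 + 15.50 = 52.20 m
P_hyd = ρgQH = 790.0·9.81·0.431·52.20 = 174.4 kW
P_shaft = P_hyd/η = 174.4/0.79 = 220.7 kW

P_shaft ≈ 221 kW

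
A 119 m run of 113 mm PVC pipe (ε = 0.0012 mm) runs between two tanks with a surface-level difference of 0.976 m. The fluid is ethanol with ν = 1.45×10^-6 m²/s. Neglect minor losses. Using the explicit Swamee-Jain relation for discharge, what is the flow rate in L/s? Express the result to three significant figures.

Swamee-Jain (Type II): Q = -0.965·√(gD⁵h_f/L)·ln[ε/(3.7D) + √(3.17ν²L/(gD³h_f))]
√(gD⁵h_f/L) = √(9.81·0.113⁵·0.976/119) = 0.001218
ε/(3.7D) = 2.87×10^-6; √(3.17ν²L/(gD³h_f)) = 2.40×10^-4
Q = -0.965·0.001218·ln(2.425×10^-4) = 0.009781 m³/s
Check: V = 0.975 m/s, Re = 7.60×10^4, f = 0.01899, h_f = 0.969 m ≈ 0.976 m ✓

Q ≈ 9.78 L/s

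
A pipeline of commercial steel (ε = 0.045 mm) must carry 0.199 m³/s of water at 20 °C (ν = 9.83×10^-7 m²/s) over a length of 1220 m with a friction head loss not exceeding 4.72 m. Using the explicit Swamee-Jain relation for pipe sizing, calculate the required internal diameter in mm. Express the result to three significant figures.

D ≈ 418 mm

Swamee-Jain (Type III): D = 0.66·[ε^1.25·(LQ²/(gh_f))^4.75 + ν·Q^9.4·(L/(gh_f))^5.2]^0.04
LQ²/(gh_f) = 1.043; L/(gh_f) = 26.35
Term 1 = ε^1.25·(…)^4.75 = 4.51×10^-6; Term 2 = ν·Q^9.4·(…)^5.2 = 6.16×10^-6
D = 0.66·(4.51×10^-6 + 6.16×10^-6)^0.04 = 0.4175 m = 418 mm
Check: V = 1.45 m/s, Re = 6.17×10^5, f = 0.01423, h_f = 4.48 m ≈ 4.72 m ✓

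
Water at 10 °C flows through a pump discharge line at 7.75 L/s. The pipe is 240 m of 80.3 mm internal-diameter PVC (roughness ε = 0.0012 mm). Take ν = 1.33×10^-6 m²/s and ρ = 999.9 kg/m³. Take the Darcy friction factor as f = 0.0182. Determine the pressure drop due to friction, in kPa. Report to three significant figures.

V = 4Q/(πD²) = 4·0.00775/(π·0.0803²) = 1.530 m/s
h_f = f(L/D)V²/(2g) = 0.01820·(240/0.0803)·1.530²/(2·9.81) = 6.493 m
Δp = ρg·h_f = 999.9·9.81·6.493 = 63.69 kPa

Δp ≈ 63.7 kPa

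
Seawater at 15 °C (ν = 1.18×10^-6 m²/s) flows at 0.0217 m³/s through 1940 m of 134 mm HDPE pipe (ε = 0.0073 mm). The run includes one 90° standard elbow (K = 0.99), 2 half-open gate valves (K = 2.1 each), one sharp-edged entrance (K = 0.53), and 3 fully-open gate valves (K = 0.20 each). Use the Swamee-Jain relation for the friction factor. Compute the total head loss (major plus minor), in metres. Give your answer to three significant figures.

H_L ≈ 29.4 m

V = 4Q/(πD²) = 1.539 m/s; V²/2g = 0.1207 m
Re = 1.75×10^5, ε/D = 5.45×10^-5 → f = 0.01640 (Swamee-Jain)
Major: h_f = f(L/D)·V²/2g = 0.01640·14478·0.1207 = 28.65 m
Minor: ΣK = 6.32; h_m = ΣK·V²/2g = 0.7627 m
Total H_L = 28.65 + 0.7627 = 29.41 m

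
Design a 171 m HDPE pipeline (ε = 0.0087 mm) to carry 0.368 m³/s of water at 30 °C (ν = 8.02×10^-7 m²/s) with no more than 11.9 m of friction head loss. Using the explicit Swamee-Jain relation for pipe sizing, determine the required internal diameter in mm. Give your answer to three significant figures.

D ≈ 284 mm

Swamee-Jain (Type III): D = 0.66·[ε^1.25·(LQ²/(gh_f))^4.75 + ν·Q^9.4·(L/(gh_f))^5.2]^0.04
LQ²/(gh_f) = 0.1984; L/(gh_f) = 1.465
Term 1 = ε^1.25·(…)^4.75 = 2.17×10^-10; Term 2 = ν·Q^9.4·(…)^5.2 = 4.84×10^-10
D = 0.66·(2.17×10^-10 + 4.84×10^-10)^0.04 = 0.2840 m = 284 mm
Check: V = 5.81 m/s, Re = 2.06×10^6, f = 0.01135, h_f = 11.7 m ≈ 11.9 m ✓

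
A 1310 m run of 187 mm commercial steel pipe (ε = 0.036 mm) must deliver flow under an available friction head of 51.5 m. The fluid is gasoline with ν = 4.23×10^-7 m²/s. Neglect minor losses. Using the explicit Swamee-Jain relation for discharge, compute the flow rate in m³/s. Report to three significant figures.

Q ≈ 0.0871 m³/s

Swamee-Jain (Type II): Q = -0.965·√(gD⁵h_f/L)·ln[ε/(3.7D) + √(3.17ν²L/(gD³h_f))]
√(gD⁵h_f/L) = √(9.81·0.187⁵·51.5/1310) = 0.009391
ε/(3.7D) = 5.20×10^-5; √(3.17ν²L/(gD³h_f)) = 1.50×10^-5
Q = -0.965·0.009391·ln(6.703×10^-5) = 0.08709 m³/s
Check: V = 3.17 m/s, Re = 1.40×10^6, f = 0.01443, h_f = 51.8 m ≈ 51.5 m ✓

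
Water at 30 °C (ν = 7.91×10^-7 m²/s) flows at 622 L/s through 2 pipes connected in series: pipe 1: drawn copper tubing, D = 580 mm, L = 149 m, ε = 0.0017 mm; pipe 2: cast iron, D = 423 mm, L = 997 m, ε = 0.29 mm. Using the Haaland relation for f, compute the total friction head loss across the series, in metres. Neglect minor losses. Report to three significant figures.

Pipe 1: V = 2.354 m/s, Re = 1.73×10^6, ε/D = 2.93×10^-6, f = 0.01066, h_1 = f(L/D)V²/2g = 0.7737 m
Pipe 2: V = 4.426 m/s, Re = 2.37×10^6, ε/D = 6.86×10^-4, f = 0.01813, h_2 = f(L/D)V²/2g = 42.68 m
Series → Q common, losses add: H = Σh = 43.45 m

H ≈ 43.5 m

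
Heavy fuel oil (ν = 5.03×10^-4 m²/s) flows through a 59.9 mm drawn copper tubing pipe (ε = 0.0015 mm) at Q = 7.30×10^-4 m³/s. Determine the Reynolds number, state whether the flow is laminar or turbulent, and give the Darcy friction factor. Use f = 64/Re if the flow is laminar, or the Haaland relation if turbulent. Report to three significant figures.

Re ≈ 30.8; laminar; f = 64/Re ≈ 2.07

V = 4Q/(πD²) = 0.2590 m/s
Re = VD/ν = 0.2590·0.0599/5.03×10^-4 = 30.8
Re < 2300 → laminar → f = 64/Re = 2.075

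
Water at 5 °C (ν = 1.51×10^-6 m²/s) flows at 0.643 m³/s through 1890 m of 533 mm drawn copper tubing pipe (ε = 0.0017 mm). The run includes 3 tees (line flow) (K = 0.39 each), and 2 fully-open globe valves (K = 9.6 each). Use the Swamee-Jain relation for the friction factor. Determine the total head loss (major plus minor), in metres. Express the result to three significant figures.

V = 4Q/(πD²) = 2.882 m/s; V²/2g = 0.4233 m
Re = 1.02×10^6, ε/D = 3.19×10^-6 → f = 0.01165 (Swamee-Jain)
Major: h_f = f(L/D)·V²/2g = 0.01165·3546·0.4233 = 17.49 m
Minor: ΣK = 20.4; h_m = ΣK·V²/2g = 8.622 m
Total H_L = 17.49 + 8.622 = 26.12 m

H_L ≈ 26.1 m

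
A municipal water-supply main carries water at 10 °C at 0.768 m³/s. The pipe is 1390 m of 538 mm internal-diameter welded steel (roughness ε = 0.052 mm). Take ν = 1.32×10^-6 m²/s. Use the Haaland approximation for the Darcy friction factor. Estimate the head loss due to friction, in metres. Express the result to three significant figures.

V = 4Q/(πD²) = 4·0.768/(π·0.538²) = 3.378 m/s
Re = VD/ν = 3.378·0.538/1.32×10^-6 = 1.38×10^6 → turbulent
ε/D = 0.052/538 = 9.67×10^-5
Haaland: f = 0.01296
h_f = f(L/D)V²/(2g) = 0.01296·(1390/0.538)·3.378²/(2·9.81) = 19.48 m

h_f ≈ 19.5 m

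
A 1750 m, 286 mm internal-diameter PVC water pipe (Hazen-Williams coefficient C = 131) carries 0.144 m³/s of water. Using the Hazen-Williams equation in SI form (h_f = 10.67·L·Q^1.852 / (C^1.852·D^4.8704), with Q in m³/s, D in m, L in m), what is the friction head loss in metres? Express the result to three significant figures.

h_f ≈ 27.5 m

h_f = 10.67·1750·0.144^1.852 / (131^1.852·0.286^4.8704) = 27.48 m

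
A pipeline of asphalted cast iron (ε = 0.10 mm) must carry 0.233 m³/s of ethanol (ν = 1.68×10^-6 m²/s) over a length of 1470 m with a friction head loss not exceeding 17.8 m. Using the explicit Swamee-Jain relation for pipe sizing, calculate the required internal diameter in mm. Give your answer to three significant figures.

D ≈ 365 mm

Swamee-Jain (Type III): D = 0.66·[ε^1.25·(LQ²/(gh_f))^4.75 + ν·Q^9.4·(L/(gh_f))^5.2]^0.04
LQ²/(gh_f) = 0.4570; L/(gh_f) = 8.418
Term 1 = ε^1.25·(…)^4.75 = 2.43×10^-7; Term 2 = ν·Q^9.4·(…)^5.2 = 1.23×10^-7
D = 0.66·(2.43×10^-7 + 1.23×10^-7)^0.04 = 0.3648 m = 365 mm
Check: V = 2.23 m/s, Re = 4.84×10^5, f = 0.01620, h_f = 16.5 m ≈ 17.8 m ✓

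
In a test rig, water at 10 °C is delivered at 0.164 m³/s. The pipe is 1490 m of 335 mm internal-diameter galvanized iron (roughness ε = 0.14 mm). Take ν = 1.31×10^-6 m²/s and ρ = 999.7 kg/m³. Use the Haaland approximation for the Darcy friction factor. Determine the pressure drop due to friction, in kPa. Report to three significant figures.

V = 4Q/(πD²) = 4·0.164/(π·0.335²) = 1.861 m/s
Re = VD/ν = 1.861·0.335/1.31×10^-6 = 4.76×10^5 → turbulent
ε/D = 0.14/335 = 4.18×10^-4
Haaland: f = 0.01708
h_f = f(L/D)V²/(2g) = 0.01708·(1490/0.335)·1.861²/(2·9.81) = 13.40 m
Δp = ρg·h_f = 999.7·9.81·13.40 = 131.4 kPa

Δp ≈ 131 kPa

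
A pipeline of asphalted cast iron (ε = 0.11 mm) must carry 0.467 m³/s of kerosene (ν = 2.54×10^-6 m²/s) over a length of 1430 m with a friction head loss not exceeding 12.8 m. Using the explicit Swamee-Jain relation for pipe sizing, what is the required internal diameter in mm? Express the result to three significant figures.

D ≈ 508 mm

Swamee-Jain (Type III): D = 0.66·[ε^1.25·(LQ²/(gh_f))^4.75 + ν·Q^9.4·(L/(gh_f))^5.2]^0.04
LQ²/(gh_f) = 2.484; L/(gh_f) = 11.39
Term 1 = ε^1.25·(…)^4.75 = 8.48×10^-4; Term 2 = ν·Q^9.4·(…)^5.2 = 6.17×10^-4
D = 0.66·(8.48×10^-4 + 6.17×10^-4)^0.04 = 0.5084 m = 508 mm
Check: V = 2.30 m/s, Re = 4.60×10^5, f = 0.01577, h_f = 12.0 m ≈ 12.8 m ✓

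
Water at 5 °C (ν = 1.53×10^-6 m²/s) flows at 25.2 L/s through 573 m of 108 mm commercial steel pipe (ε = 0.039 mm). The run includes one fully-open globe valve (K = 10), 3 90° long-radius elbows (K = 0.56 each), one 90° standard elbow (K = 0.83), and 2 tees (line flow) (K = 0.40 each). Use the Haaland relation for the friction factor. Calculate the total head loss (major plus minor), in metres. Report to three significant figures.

H_L ≈ 41.8 m

V = 4Q/(πD²) = 2.751 m/s; V²/2g = 0.3857 m
Re = 1.94×10^5, ε/D = 3.61×10^-4 → f = 0.01793 (Haaland)
Major: h_f = f(L/D)·V²/2g = 0.01793·5306·0.3857 = 36.68 m
Minor: ΣK = 13.3; h_m = ΣK·V²/2g = 5.133 m
Total H_L = 36.68 + 5.133 = 41.81 m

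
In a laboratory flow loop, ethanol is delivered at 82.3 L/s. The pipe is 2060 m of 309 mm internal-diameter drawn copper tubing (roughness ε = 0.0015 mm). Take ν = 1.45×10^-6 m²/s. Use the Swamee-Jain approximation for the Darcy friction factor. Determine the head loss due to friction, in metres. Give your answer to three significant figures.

h_f ≈ 6.19 m

V = 4Q/(πD²) = 4·0.0823/(π·0.309²) = 1.097 m/s
Re = VD/ν = 1.097·0.309/1.45×10^-6 = 2.34×10^5 → turbulent
ε/D = 0.0015/309 = 4.85×10^-6
Swamee-Jain: f = 0.01512
h_f = f(L/D)V²/(2g) = 0.01512·(2060/0.309)·1.097²/(2·9.81) = 6.187 m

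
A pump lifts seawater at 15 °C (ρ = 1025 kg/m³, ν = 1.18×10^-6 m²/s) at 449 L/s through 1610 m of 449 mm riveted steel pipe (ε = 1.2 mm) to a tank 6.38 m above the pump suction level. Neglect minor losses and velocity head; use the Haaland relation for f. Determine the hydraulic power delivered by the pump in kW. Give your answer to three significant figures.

P_hyd ≈ 198 kW

V = 4Q/(πD²) = 2.836 m/s; Re = 1.08×10^6; ε/D = 0.00267; f = 0.02551
h_f = f(L/D)V²/2g = 37.49 m
Total head H = z + h_f = 6.38 + 37.49 = 43.87 m
P_hyd = ρgQH = 1025·9.81·0.449·43.87 = 198.1 kW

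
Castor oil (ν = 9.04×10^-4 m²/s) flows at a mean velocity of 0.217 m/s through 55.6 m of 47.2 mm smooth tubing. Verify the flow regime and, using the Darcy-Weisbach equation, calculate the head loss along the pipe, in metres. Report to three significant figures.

h_f ≈ 16.0 m

Re = VD/ν = 0.217·0.04720/9.04×10^-4 = 11.3 → laminar (Re < 2300)
f = 64/Re = 5.649
h_f = f(L/D)V²/(2g) = 5.649·(55.6/0.04720)·0.217²/(2·9.81) = 15.97 m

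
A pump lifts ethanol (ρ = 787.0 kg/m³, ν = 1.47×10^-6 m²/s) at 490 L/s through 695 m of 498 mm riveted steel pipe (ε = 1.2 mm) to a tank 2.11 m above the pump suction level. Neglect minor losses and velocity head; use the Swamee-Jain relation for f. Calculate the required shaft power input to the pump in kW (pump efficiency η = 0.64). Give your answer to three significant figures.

P_shaft ≈ 78.7 kW

V = 4Q/(πD²) = 2.516 m/s; Re = 8.52×10^5; ε/D = 0.00241; f = 0.02489
h_f = f(L/D)V²/2g = 11.21 m
Total head H = z + h_f = 2.11 + 11.21 = 13.32 m
P_hyd = ρgQH = 787.0·9.81·0.490·13.32 = 50.37 kW
P_shaft = P_hyd/η = 50.37/0.64 = 78.71 kW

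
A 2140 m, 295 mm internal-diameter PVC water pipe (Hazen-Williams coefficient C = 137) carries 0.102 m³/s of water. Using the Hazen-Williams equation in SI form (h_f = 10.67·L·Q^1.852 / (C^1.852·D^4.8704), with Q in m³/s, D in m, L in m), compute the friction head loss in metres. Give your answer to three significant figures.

h_f ≈ 14.0 m

h_f = 10.67·2140·0.102^1.852 / (137^1.852·0.295^4.8704) = 14.04 m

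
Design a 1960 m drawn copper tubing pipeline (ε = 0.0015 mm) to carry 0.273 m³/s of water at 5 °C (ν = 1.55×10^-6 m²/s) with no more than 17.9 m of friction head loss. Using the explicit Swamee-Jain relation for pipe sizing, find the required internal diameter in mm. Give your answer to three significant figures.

D ≈ 392 mm

Swamee-Jain (Type III): D = 0.66·[ε^1.25·(LQ²/(gh_f))^4.75 + ν·Q^9.4·(L/(gh_f))^5.2]^0.04
LQ²/(gh_f) = 0.8319; L/(gh_f) = 11.16
Term 1 = ε^1.25·(…)^4.75 = 2.19×10^-8; Term 2 = ν·Q^9.4·(…)^5.2 = 2.18×10^-6
D = 0.66·(2.19×10^-8 + 2.18×10^-6)^0.04 = 0.3920 m = 392 mm
Check: V = 2.26 m/s, Re = 5.72×10^5, f = 0.01285, h_f = 16.8 m ≈ 17.9 m ✓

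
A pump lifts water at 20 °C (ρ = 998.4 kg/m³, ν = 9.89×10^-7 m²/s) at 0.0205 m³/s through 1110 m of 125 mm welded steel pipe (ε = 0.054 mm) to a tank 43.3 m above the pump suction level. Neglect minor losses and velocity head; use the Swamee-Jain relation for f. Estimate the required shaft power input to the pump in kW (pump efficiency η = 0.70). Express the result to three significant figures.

P_shaft ≈ 19.1 kW

V = 4Q/(πD²) = 1.670 m/s; Re = 2.11×10^5; ε/D = 4.32×10^-4; f = 0.01847
h_f = f(L/D)V²/2g = 23.33 m
Total head H = z + h_f = 43.3 + 23.33 = 66.63 m
P_hyd = ρgQH = 998.4·9.81·0.0205·66.63 = 13.38 kW
P_shaft = P_hyd/η = 13.38/0.70 = 19.11 kW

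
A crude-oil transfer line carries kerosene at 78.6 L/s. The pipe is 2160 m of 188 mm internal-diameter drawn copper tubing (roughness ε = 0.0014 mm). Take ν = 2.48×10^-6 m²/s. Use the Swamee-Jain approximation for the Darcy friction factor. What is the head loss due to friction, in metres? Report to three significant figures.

V = 4Q/(πD²) = 4·0.0786/(π·0.188²) = 2.832 m/s
Re = VD/ν = 2.832·0.188/2.48×10^-6 = 2.15×10^5 → turbulent
ε/D = 0.0014/188 = 7.45×10^-6
Swamee-Jain: f = 0.01539
h_f = f(L/D)V²/(2g) = 0.01539·(2160/0.188)·2.832²/(2·9.81) = 72.26 m

h_f ≈ 72.3 m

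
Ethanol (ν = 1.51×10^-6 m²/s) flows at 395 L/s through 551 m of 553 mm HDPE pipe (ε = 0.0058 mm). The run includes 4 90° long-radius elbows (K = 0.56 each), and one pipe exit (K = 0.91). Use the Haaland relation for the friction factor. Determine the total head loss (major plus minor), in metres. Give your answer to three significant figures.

H_L ≈ 2.19 m

V = 4Q/(πD²) = 1.645 m/s; V²/2g = 0.1379 m
Re = 6.02×10^5, ε/D = 1.05×10^-5 → f = 0.01277 (Haaland)
Major: h_f = f(L/D)·V²/2g = 0.01277·996.4·0.1379 = 1.755 m
Minor: ΣK = 3.15; h_m = ΣK·V²/2g = 0.4342 m
Total H_L = 1.755 + 0.4342 = 2.189 m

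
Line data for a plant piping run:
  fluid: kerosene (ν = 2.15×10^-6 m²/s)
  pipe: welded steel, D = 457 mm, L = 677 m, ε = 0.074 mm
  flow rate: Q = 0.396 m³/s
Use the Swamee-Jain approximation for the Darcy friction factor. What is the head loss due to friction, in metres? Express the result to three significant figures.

V = 4Q/(πD²) = 4·0.396/(π·0.457²) = 2.414 m/s
Re = VD/ν = 2.414·0.457/2.15×10^-6 = 5.13×10^5 → turbulent
ε/D = 0.074/457 = 1.62×10^-4
Swamee-Jain: f = 0.01510
h_f = f(L/D)V²/(2g) = 0.01510·(677/0.457)·2.414²/(2·9.81) = 6.647 m

h_f ≈ 6.65 m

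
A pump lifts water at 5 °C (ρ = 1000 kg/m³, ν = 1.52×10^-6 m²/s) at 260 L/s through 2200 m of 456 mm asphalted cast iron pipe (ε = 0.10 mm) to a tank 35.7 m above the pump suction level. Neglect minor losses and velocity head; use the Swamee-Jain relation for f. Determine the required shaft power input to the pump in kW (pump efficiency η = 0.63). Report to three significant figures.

V = 4Q/(πD²) = 1.592 m/s; Re = 4.78×10^5; ε/D = 2.19×10^-4; f = 0.01575
h_f = f(L/D)V²/2g = 9.816 m
Total head H = z + h_f = 35.7 + 9.816 = 45.52 m
P_hyd = ρgQH = 1000·9.81·0.260·45.52 = 116.1 kW
P_shaft = P_hyd/η = 116.1/0.63 = 184.3 kW

P_shaft ≈ 184 kW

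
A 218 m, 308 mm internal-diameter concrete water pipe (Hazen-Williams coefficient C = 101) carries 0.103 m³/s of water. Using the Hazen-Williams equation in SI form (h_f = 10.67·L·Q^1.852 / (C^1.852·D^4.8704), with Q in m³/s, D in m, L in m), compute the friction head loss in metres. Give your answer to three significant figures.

h_f = 10.67·218·0.103^1.852 / (101^1.852·0.308^4.8704) = 2.077 m

h_f ≈ 2.08 m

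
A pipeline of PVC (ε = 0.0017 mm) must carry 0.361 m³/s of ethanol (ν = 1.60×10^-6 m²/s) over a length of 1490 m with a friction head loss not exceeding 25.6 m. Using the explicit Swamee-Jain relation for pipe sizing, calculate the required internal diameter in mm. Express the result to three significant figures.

D ≈ 382 mm

Swamee-Jain (Type III): D = 0.66·[ε^1.25·(LQ²/(gh_f))^4.75 + ν·Q^9.4·(L/(gh_f))^5.2]^0.04
LQ²/(gh_f) = 0.7732; L/(gh_f) = 5.933
Term 1 = ε^1.25·(…)^4.75 = 1.81×10^-8; Term 2 = ν·Q^9.4·(…)^5.2 = 1.16×10^-6
D = 0.66·(1.81×10^-8 + 1.16×10^-6)^0.04 = 0.3823 m = 382 mm
Check: V = 3.14 m/s, Re = 7.51×10^5, f = 0.01228, h_f = 24.1 m ≈ 25.6 m ✓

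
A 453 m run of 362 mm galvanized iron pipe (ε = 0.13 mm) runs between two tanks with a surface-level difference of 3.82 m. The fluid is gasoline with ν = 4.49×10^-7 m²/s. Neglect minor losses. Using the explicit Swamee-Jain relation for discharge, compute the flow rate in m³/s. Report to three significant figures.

Q ≈ 0.200 m³/s

Swamee-Jain (Type II): Q = -0.965·√(gD⁵h_f/L)·ln[ε/(3.7D) + √(3.17ν²L/(gD³h_f))]
√(gD⁵h_f/L) = √(9.81·0.362⁵·3.82/453) = 0.02268
ε/(3.7D) = 9.71×10^-5; √(3.17ν²L/(gD³h_f)) = 1.28×10^-5
Q = -0.965·0.02268·ln(1.098×10^-4) = 0.1995 m³/s
Check: V = 1.94 m/s, Re = 1.56×10^6, f = 0.01603, h_f = 3.84 m ≈ 3.82 m ✓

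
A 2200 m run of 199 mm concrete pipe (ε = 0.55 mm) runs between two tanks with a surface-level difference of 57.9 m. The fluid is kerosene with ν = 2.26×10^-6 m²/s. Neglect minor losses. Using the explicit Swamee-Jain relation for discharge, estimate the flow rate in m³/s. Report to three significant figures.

Q ≈ 0.0614 m³/s

Swamee-Jain (Type II): Q = -0.965·√(gD⁵h_f/L)·ln[ε/(3.7D) + √(3.17ν²L/(gD³h_f))]
√(gD⁵h_f/L) = √(9.81·0.199⁵·57.9/2200) = 0.008976
ε/(3.7D) = 7.47×10^-4; √(3.17ν²L/(gD³h_f)) = 8.92×10^-5
Q = -0.965·0.008976·ln(8.362×10^-4) = 0.06139 m³/s
Check: V = 1.97 m/s, Re = 1.74×10^5, f = 0.02658, h_f = 58.3 m ≈ 57.9 m ✓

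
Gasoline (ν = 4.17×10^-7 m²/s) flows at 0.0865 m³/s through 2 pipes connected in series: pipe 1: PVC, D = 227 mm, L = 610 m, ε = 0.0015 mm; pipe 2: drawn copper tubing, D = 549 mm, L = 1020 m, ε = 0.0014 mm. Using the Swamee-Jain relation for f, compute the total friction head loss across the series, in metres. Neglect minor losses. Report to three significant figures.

H ≈ 7.36 m

Pipe 1: V = 2.137 m/s, Re = 1.16×10^6, ε/D = 6.61×10^-6, f = 0.01150, h_1 = f(L/D)V²/2g = 7.194 m
Pipe 2: V = 0.3654 m/s, Re = 4.81×10^5, ε/D = 2.55×10^-6, f = 0.01322, h_2 = f(L/D)V²/2g = 0.1672 m
Series → Q common, losses add: H = Σh = 7.361 m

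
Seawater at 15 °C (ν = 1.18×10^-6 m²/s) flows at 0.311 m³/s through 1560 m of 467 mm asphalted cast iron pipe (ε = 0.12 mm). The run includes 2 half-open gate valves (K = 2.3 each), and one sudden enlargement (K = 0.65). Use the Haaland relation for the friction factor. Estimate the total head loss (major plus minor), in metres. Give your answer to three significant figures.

V = 4Q/(πD²) = 1.816 m/s; V²/2g = 0.1680 m
Re = 7.19×10^5, ε/D = 2.57×10^-4 → f = 0.01544 (Haaland)
Major: h_f = f(L/D)·V²/2g = 0.01544·3340·0.1680 = 8.667 m
Minor: ΣK = 5.25; h_m = ΣK·V²/2g = 0.8821 m
Total H_L = 8.667 + 0.8821 = 9.549 m

H_L ≈ 9.55 m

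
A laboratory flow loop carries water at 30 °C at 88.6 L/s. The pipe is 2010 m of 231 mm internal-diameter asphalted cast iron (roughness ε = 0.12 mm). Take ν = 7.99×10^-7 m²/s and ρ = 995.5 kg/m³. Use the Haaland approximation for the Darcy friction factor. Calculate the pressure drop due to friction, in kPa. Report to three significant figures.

Δp ≈ 340 kPa

V = 4Q/(πD²) = 4·0.0886/(π·0.231²) = 2.114 m/s
Re = VD/ν = 2.114·0.231/7.99×10^-7 = 6.11×10^5 → turbulent
ε/D = 0.12/231 = 5.19×10^-4
Haaland: f = 0.01756
h_f = f(L/D)V²/(2g) = 0.01756·(2010/0.231)·2.114²/(2·9.81) = 34.81 m
Δp = ρg·h_f = 995.5·9.81·34.81 = 339.9 kPa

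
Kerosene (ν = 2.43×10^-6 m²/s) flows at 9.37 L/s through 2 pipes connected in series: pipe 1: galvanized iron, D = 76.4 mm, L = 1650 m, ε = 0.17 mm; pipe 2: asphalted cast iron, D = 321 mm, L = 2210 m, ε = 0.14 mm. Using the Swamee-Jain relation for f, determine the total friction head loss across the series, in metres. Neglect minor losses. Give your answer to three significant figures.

H ≈ 123 m

Pipe 1: V = 2.044 m/s, Re = 6.43×10^4, ε/D = 0.00223, f = 0.02670, h_1 = f(L/D)V²/2g = 122.8 m
Pipe 2: V = 0.1158 m/s, Re = 1.53×10^4, ε/D = 4.36×10^-4, f = 0.02857, h_2 = f(L/D)V²/2g = 0.1344 m
Series → Q common, losses add: H = Σh = 122.9 m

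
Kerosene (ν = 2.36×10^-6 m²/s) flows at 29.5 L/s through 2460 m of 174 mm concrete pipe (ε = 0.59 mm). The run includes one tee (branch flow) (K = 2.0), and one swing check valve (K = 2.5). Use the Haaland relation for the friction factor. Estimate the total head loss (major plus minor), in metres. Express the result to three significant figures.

V = 4Q/(πD²) = 1.241 m/s; V²/2g = 0.07845 m
Re = 9.15×10^4, ε/D = 0.00339 → f = 0.02832 (Haaland)
Major: h_f = f(L/D)·V²/2g = 0.02832·14138·0.07845 = 31.41 m
Minor: ΣK = 4.50; h_m = ΣK·V²/2g = 0.3530 m
Total H_L = 31.41 + 0.3530 = 31.77 m

H_L ≈ 31.8 m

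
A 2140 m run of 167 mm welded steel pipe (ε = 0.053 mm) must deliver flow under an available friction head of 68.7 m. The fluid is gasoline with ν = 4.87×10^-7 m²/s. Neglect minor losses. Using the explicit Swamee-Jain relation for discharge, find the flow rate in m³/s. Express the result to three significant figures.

Swamee-Jain (Type II): Q = -0.965·√(gD⁵h_f/L)·ln[ε/(3.7D) + √(3.17ν²L/(gD³h_f))]
√(gD⁵h_f/L) = √(9.81·0.167⁵·68.7/2140) = 0.006396
ε/(3.7D) = 8.58×10^-5; √(3.17ν²L/(gD³h_f)) = 2.26×10^-5
Q = -0.965·0.006396·ln(1.084×10^-4) = 0.05635 m³/s
Check: V = 2.57 m/s, Re = 8.82×10^5, f = 0.01600, h_f = 69.1 m ≈ 68.7 m ✓

Q ≈ 0.0563 m³/s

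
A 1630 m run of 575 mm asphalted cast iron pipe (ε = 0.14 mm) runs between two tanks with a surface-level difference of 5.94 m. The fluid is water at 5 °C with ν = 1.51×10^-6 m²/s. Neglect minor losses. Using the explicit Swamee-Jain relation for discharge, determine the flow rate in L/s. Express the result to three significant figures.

Swamee-Jain (Type II): Q = -0.965·√(gD⁵h_f/L)·ln[ε/(3.7D) + √(3.17ν²L/(gD³h_f))]
√(gD⁵h_f/L) = √(9.81·0.575⁵·5.94/1630) = 0.04740
ε/(3.7D) = 6.58×10^-5; √(3.17ν²L/(gD³h_f)) = 3.26×10^-5
Q = -0.965·0.04740·ln(9.842×10^-5) = 0.4220 m³/s
Check: V = 1.63 m/s, Re = 6.19×10^5, f = 0.01566, h_f = 5.98 m ≈ 5.94 m ✓

Q ≈ 422 L/s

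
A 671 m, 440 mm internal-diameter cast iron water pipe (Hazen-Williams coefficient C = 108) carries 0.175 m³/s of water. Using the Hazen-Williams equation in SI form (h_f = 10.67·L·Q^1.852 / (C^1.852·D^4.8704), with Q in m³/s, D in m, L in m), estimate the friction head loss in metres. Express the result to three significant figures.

h_f ≈ 2.65 m

h_f = 10.67·671·0.175^1.852 / (108^1.852·0.440^4.8704) = 2.652 m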